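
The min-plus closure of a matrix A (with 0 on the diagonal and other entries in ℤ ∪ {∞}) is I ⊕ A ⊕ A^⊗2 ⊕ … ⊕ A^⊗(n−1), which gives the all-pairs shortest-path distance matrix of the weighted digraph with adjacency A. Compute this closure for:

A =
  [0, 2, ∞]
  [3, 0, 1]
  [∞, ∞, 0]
Closure =
  [0, 2, 3]
  [3, 0, 1]
  [∞, ∞, 0]

This is the Floyd-Warshall all-pairs shortest-path computation. For each intermediate vertex k = 0, 1, …, 2, update dist[i][j] ← min(dist[i][j], dist[i][k] + dist[k][j]). The final matrix gives, for each (i, j), the minimum total weight of any directed path from i to j (possibly empty when i = j).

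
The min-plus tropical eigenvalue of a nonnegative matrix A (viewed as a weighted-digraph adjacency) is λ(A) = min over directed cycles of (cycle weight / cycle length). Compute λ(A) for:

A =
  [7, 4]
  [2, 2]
λ(A) = 2

Enumerate directed cycles and compute their means (weight / length). Sample:
  cycle 0 → 0: weight = 7, length = 1, mean = 7/1 ≈ 7.000
  cycle 1 → 1: weight = 2, length = 1, mean = 2/1 ≈ 2.000
  cycle 0 → 1 → 0: weight = 6, length = 2, mean = 6/2 ≈ 3.000
  cycle 1 → 0 → 1: weight = 6, length = 2, mean = 6/2 ≈ 3.000
Minimum mean = 2.000, attained e.g. along the cycle 1 → 1 with weight 2 and length 1. So λ(A) = 2/1 = 2.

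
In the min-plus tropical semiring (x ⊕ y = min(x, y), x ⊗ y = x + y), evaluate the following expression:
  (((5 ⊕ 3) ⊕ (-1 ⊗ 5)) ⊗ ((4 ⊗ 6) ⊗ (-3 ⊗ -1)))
(((5 ⊕ 3) ⊕ (-1 ⊗ 5)) ⊗ ((4 ⊗ 6) ⊗ (-3 ⊗ -1))) = 9

Expand innermost to outermost. Recall ⊕ takes the minimum of its arguments and ⊗ takes their sum. Working out the expression (((5 ⊕ 3) ⊕ (-1 ⊗ 5)) ⊗ ((4 ⊗ 6) ⊗ (-3 ⊗ -1))) gives 9.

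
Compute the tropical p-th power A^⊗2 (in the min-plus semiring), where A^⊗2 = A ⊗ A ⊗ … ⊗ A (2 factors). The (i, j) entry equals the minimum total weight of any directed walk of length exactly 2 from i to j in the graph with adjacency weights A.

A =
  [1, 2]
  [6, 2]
A^⊗2 =
  [2, 3]
  [7, 4]

Each entry (A^⊗2)_ij equals the minimum over all length-2 walks i = v_0 → v_1 → … → v_2 = j of Σ_t A[v_t][v_{t+1}]. For example, for (i, j) = (0, 1) we minimise over 2 possible intermediate vertex sequences; the minimum is 3, attained along the walk 0 → 0 → 1.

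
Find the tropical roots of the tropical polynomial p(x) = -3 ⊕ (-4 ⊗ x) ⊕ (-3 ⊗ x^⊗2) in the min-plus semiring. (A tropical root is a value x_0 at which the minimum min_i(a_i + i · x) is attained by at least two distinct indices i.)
Roots: {-1, 1}

Each tropical root is a break point of the lower envelope of the lines y = a_i + i · x (there are 3 lines, with slopes 0, 1, ..., 2). Only the lines that attain the minimum somewhere contribute to roots; other lines are dominated. Here the surviving (envelope) indices are i = 2, i = 1, i = 0.
Intersections between consecutive envelope lines give the roots: for adjacent envelope indices i < j the intersection is x = (a_i − a_j) / (j − i). Reading off the sorted break points: {-1, 1}.
Verification: at each break x_0, at least two indices attain the minimum of min_i(a_i + i · x_0).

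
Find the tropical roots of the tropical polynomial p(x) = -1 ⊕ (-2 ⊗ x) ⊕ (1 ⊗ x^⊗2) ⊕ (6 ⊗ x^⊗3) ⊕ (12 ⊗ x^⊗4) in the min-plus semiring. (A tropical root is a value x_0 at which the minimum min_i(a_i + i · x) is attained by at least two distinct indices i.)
Roots: {-6, -5, -3, 1}

Each tropical root is a break point of the lower envelope of the lines y = a_i + i · x (there are 5 lines, with slopes 0, 1, ..., 4). Only the lines that attain the minimum somewhere contribute to roots; other lines are dominated. Here the surviving (envelope) indices are i = 4, i = 3, i = 2, i = 1, i = 0.
Intersections between consecutive envelope lines give the roots: for adjacent envelope indices i < j the intersection is x = (a_i − a_j) / (j − i). Reading off the sorted break points: {-6, -5, -3, 1}.
Verification: at each break x_0, at least two indices attain the minimum of min_i(a_i + i · x_0).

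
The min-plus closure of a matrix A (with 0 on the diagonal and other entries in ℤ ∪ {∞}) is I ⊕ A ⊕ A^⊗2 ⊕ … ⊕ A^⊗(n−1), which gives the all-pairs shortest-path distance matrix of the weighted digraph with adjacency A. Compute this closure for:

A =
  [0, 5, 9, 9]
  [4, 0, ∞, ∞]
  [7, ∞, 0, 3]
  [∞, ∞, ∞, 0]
Closure =
  [0, 5, 9, 9]
  [4, 0, 13, 13]
  [7, 12, 0, 3]
  [∞, ∞, ∞, 0]

This is the Floyd-Warshall all-pairs shortest-path computation. For each intermediate vertex k = 0, 1, …, 3, update dist[i][j] ← min(dist[i][j], dist[i][k] + dist[k][j]). The final matrix gives, for each (i, j), the minimum total weight of any directed path from i to j (possibly empty when i = j).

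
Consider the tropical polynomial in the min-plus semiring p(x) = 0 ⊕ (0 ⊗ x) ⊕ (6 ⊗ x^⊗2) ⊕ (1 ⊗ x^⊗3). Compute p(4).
p(4) = 0

A tropical monomial a ⊗ x^⊗i evaluates to a + i · x. Evaluating each term at x = 4:
  Term 0 contributes 0 + 0 · 4 = 0
  Term 1 contributes 0 + 1 · 4 = 4
  Term 2 contributes 6 + 2 · 4 = 14
  Term 3 contributes 1 + 3 · 4 = 13
p(4) = ⊕ of these = min[0, 4, 14, 13] = 0.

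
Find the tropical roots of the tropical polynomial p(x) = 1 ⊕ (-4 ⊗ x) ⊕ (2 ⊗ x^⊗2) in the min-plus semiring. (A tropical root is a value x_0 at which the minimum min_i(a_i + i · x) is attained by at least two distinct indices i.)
Roots: {-6, 5}

Each tropical root is a break point of the lower envelope of the lines y = a_i + i · x (there are 3 lines, with slopes 0, 1, ..., 2). Only the lines that attain the minimum somewhere contribute to roots; other lines are dominated. Here the surviving (envelope) indices are i = 2, i = 1, i = 0.
Intersections between consecutive envelope lines give the roots: for adjacent envelope indices i < j the intersection is x = (a_i − a_j) / (j − i). Reading off the sorted break points: {-6, 5}.
Verification: at each break x_0, at least two indices attain the minimum of min_i(a_i + i · x_0).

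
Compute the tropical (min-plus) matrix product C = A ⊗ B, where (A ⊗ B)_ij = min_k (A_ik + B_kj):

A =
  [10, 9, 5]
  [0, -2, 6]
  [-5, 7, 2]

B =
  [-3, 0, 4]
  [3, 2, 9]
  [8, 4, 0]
A ⊗ B =
  [7, 9, 5]
  [-3, 0, 4]
  [-8, -5, -1]

Apply the min-plus product entry-by-entry:
  C[0][0] = min over k of (A[0][0] + B[0][0] = 10 + -3 = 7, A[0][1] + B[1][0] = 9 + 3 = 12, A[0][2] + B[2][0] = 5 + 8 = 13) = 7 (attained at k = 0)
  C[0][1] = min over k of (A[0][0] + B[0][1] = 10 + 0 = 10, A[0][1] + B[1][1] = 9 + 2 = 11, A[0][2] + B[2][1] = 5 + 4 = 9) = 9 (attained at k = 2)
  C[0][2] = min over k of (A[0][0] + B[0][2] = 10 + 4 = 14, A[0][1] + B[1][2] = 9 + 9 = 18, A[0][2] + B[2][2] = 5 + 0 = 5) = 5 (attained at k = 2)
  C[1][0] = min over k of (A[1][0] + B[0][0] = 0 + -3 = -3, A[1][1] + B[1][0] = -2 + 3 = 1, A[1][2] + B[2][0] = 6 + 8 = 14) = -3 (attained at k = 0)
  C[1][1] = min over k of (A[1][0] + B[0][1] = 0 + 0 = 0, A[1][1] + B[1][1] = -2 + 2 = 0, A[1][2] + B[2][1] = 6 + 4 = 10) = 0 (attained at k = 0)
  C[1][2] = min over k of (A[1][0] + B[0][2] = 0 + 4 = 4, A[1][1] + B[1][2] = -2 + 9 = 7, A[1][2] + B[2][2] = 6 + 0 = 6) = 4 (attained at k = 0)
  C[2][0] = min over k of (A[2][0] + B[0][0] = -5 + -3 = -8, A[2][1] + B[1][0] = 7 + 3 = 10, A[2][2] + B[2][0] = 2 + 8 = 10) = -8 (attained at k = 0)
  C[2][1] = min over k of (A[2][0] + B[0][1] = -5 + 0 = -5, A[2][1] + B[1][1] = 7 + 2 = 9, A[2][2] + B[2][1] = 2 + 4 = 6) = -5 (attained at k = 0)
  C[2][2] = min over k of (A[2][0] + B[0][2] = -5 + 4 = -1, A[2][1] + B[1][2] = 7 + 9 = 16, A[2][2] + B[2][2] = 2 + 0 = 2) = -1 (attained at k = 0)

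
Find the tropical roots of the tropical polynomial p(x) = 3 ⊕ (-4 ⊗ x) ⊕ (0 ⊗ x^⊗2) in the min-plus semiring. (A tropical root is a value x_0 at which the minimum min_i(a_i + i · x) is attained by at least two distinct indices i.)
Roots: {-4, 7}

Each tropical root is a break point of the lower envelope of the lines y = a_i + i · x (there are 3 lines, with slopes 0, 1, ..., 2). Only the lines that attain the minimum somewhere contribute to roots; other lines are dominated. Here the surviving (envelope) indices are i = 2, i = 1, i = 0.
Intersections between consecutive envelope lines give the roots: for adjacent envelope indices i < j the intersection is x = (a_i − a_j) / (j − i). Reading off the sorted break points: {-4, 7}.
Verification: at each break x_0, at least two indices attain the minimum of min_i(a_i + i · x_0).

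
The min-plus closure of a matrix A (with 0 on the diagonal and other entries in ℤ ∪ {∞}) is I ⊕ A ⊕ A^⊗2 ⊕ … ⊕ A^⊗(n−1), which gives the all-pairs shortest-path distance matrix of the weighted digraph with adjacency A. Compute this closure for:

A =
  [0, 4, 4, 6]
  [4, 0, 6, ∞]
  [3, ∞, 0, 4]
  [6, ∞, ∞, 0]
Closure =
  [0, 4, 4, 6]
  [4, 0, 6, 10]
  [3, 7, 0, 4]
  [6, 10, 10, 0]

This is the Floyd-Warshall all-pairs shortest-path computation. For each intermediate vertex k = 0, 1, …, 3, update dist[i][j] ← min(dist[i][j], dist[i][k] + dist[k][j]). The final matrix gives, for each (i, j), the minimum total weight of any directed path from i to j (possibly empty when i = j).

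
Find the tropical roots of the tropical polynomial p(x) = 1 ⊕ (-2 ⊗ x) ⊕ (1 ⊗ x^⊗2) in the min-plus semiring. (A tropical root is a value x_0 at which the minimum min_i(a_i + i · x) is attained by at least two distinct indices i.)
Roots: {-3, 3}

Each tropical root is a break point of the lower envelope of the lines y = a_i + i · x (there are 3 lines, with slopes 0, 1, ..., 2). Only the lines that attain the minimum somewhere contribute to roots; other lines are dominated. Here the surviving (envelope) indices are i = 2, i = 1, i = 0.
Intersections between consecutive envelope lines give the roots: for adjacent envelope indices i < j the intersection is x = (a_i − a_j) / (j − i). Reading off the sorted break points: {-3, 3}.
Verification: at each break x_0, at least two indices attain the minimum of min_i(a_i + i · x_0).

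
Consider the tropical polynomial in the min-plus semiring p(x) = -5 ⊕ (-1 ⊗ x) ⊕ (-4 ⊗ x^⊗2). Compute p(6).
p(6) = -5

A tropical monomial a ⊗ x^⊗i evaluates to a + i · x. Evaluating each term at x = 6:
  Term 0 contributes -5 + 0 · 6 = -5
  Term 1 contributes -1 + 1 · 6 = 5
  Term 2 contributes -4 + 2 · 6 = 8
p(6) = ⊕ of these = min[-5, 5, 8] = -5.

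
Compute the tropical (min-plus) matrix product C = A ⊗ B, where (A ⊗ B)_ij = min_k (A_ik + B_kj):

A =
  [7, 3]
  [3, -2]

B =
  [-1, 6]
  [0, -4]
A ⊗ B =
  [3, -1]
  [-2, -6]

Apply the min-plus product entry-by-entry:
  C[0][0] = min over k of (A[0][0] + B[0][0] = 7 + -1 = 6, A[0][1] + B[1][0] = 3 + 0 = 3) = 3 (attained at k = 1)
  C[0][1] = min over k of (A[0][0] + B[0][1] = 7 + 6 = 13, A[0][1] + B[1][1] = 3 + -4 = -1) = -1 (attained at k = 1)
  C[1][0] = min over k of (A[1][0] + B[0][0] = 3 + -1 = 2, A[1][1] + B[1][0] = -2 + 0 = -2) = -2 (attained at k = 1)
  C[1][1] = min over k of (A[1][0] + B[0][1] = 3 + 6 = 9, A[1][1] + B[1][1] = -2 + -4 = -6) = -6 (attained at k = 1)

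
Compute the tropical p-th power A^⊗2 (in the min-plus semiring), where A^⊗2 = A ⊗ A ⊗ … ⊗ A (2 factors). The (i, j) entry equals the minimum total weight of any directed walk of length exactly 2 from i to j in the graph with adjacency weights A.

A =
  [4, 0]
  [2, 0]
A^⊗2 =
  [2, 0]
  [2, 0]

Each entry (A^⊗2)_ij equals the minimum over all length-2 walks i = v_0 → v_1 → … → v_2 = j of Σ_t A[v_t][v_{t+1}]. For example, for (i, j) = (0, 1) we minimise over 2 possible intermediate vertex sequences; the minimum is 0, attained along the walk 0 → 1 → 1.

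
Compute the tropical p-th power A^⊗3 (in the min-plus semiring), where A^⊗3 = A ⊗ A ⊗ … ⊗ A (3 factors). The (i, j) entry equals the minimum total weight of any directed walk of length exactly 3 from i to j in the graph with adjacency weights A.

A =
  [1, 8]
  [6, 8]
A^⊗3 =
  [3, 10]
  [8, 15]

Each entry (A^⊗3)_ij equals the minimum over all length-3 walks i = v_0 → v_1 → … → v_3 = j of Σ_t A[v_t][v_{t+1}]. For example, for (i, j) = (0, 1) we minimise over 4 possible intermediate vertex sequences; the minimum is 10, attained along the walk 0 → 0 → 0 → 1.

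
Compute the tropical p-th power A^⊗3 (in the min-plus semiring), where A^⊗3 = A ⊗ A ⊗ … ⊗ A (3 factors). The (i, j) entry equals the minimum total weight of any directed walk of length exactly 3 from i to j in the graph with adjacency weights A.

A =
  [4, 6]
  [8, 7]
A^⊗3 =
  [12, 14]
  [16, 18]

Each entry (A^⊗3)_ij equals the minimum over all length-3 walks i = v_0 → v_1 → … → v_3 = j of Σ_t A[v_t][v_{t+1}]. For example, for (i, j) = (0, 1) we minimise over 4 possible intermediate vertex sequences; the minimum is 14, attained along the walk 0 → 0 → 0 → 1.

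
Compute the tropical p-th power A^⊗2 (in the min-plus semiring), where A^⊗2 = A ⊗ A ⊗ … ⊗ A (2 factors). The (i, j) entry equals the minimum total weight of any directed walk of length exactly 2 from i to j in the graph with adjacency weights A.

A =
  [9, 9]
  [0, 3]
A^⊗2 =
  [9, 12]
  [3, 6]

Each entry (A^⊗2)_ij equals the minimum over all length-2 walks i = v_0 → v_1 → … → v_2 = j of Σ_t A[v_t][v_{t+1}]. For example, for (i, j) = (0, 1) we minimise over 2 possible intermediate vertex sequences; the minimum is 12, attained along the walk 0 → 1 → 1.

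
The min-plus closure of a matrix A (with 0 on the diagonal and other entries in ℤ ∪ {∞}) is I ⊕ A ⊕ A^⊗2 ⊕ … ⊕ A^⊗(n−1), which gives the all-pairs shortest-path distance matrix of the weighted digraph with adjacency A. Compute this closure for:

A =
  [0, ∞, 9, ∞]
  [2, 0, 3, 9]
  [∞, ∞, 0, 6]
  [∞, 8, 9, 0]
Closure =
  [0, 23, 9, 15]
  [2, 0, 3, 9]
  [16, 14, 0, 6]
  [10, 8, 9, 0]

This is the Floyd-Warshall all-pairs shortest-path computation. For each intermediate vertex k = 0, 1, …, 3, update dist[i][j] ← min(dist[i][j], dist[i][k] + dist[k][j]). The final matrix gives, for each (i, j), the minimum total weight of any directed path from i to j (possibly empty when i = j).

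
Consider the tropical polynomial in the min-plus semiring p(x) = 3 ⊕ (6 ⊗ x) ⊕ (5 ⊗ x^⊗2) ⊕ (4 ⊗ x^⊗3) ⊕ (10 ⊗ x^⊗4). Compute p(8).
p(8) = 3

A tropical monomial a ⊗ x^⊗i evaluates to a + i · x. Evaluating each term at x = 8:
  Term 0 contributes 3 + 0 · 8 = 3
  Term 1 contributes 6 + 1 · 8 = 14
  Term 2 contributes 5 + 2 · 8 = 21
  Term 3 contributes 4 + 3 · 8 = 28
  Term 4 contributes 10 + 4 · 8 = 42
p(8) = ⊕ of these = min[3, 14, 21, 28, 42] = 3.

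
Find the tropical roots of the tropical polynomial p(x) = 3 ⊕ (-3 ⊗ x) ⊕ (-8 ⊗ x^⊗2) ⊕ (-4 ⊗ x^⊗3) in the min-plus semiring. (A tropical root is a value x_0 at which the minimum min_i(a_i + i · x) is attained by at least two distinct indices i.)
Roots: {-4, 5, 6}

Each tropical root is a break point of the lower envelope of the lines y = a_i + i · x (there are 4 lines, with slopes 0, 1, ..., 3). Only the lines that attain the minimum somewhere contribute to roots; other lines are dominated. Here the surviving (envelope) indices are i = 3, i = 2, i = 1, i = 0.
Intersections between consecutive envelope lines give the roots: for adjacent envelope indices i < j the intersection is x = (a_i − a_j) / (j − i). Reading off the sorted break points: {-4, 5, 6}.
Verification: at each break x_0, at least two indices attain the minimum of min_i(a_i + i · x_0).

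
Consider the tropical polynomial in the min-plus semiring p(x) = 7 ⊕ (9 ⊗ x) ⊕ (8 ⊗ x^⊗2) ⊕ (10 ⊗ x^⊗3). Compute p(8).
p(8) = 7

A tropical monomial a ⊗ x^⊗i evaluates to a + i · x. Evaluating each term at x = 8:
  Term 0 contributes 7 + 0 · 8 = 7
  Term 1 contributes 9 + 1 · 8 = 17
  Term 2 contributes 8 + 2 · 8 = 24
  Term 3 contributes 10 + 3 · 8 = 34
p(8) = ⊕ of these = min[7, 17, 24, 34] = 7.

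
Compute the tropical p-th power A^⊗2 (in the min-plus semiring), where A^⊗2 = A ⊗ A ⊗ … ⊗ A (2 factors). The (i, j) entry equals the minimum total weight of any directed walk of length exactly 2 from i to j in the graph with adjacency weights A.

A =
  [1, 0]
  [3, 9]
A^⊗2 =
  [2, 1]
  [4, 3]

Each entry (A^⊗2)_ij equals the minimum over all length-2 walks i = v_0 → v_1 → … → v_2 = j of Σ_t A[v_t][v_{t+1}]. For example, for (i, j) = (0, 1) we minimise over 2 possible intermediate vertex sequences; the minimum is 1, attained along the walk 0 → 0 → 1.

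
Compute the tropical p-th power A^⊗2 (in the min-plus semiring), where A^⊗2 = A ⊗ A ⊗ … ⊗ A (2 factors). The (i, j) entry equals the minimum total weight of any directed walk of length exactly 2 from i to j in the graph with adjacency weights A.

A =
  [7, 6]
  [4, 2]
A^⊗2 =
  [10, 8]
  [6, 4]

Each entry (A^⊗2)_ij equals the minimum over all length-2 walks i = v_0 → v_1 → … → v_2 = j of Σ_t A[v_t][v_{t+1}]. For example, for (i, j) = (0, 1) we minimise over 2 possible intermediate vertex sequences; the minimum is 8, attained along the walk 0 → 1 → 1.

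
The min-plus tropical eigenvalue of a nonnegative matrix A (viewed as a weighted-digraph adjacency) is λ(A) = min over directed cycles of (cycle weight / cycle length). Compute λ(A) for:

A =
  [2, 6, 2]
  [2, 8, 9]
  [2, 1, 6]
λ(A) = 5/3

Enumerate directed cycles and compute their means (weight / length). Sample:
  cycle 0 → 0: weight = 2, length = 1, mean = 2/1 ≈ 2.000
  cycle 1 → 1: weight = 8, length = 1, mean = 8/1 ≈ 8.000
  cycle 2 → 2: weight = 6, length = 1, mean = 6/1 ≈ 6.000
  cycle 0 → 1 → 0: weight = 8, length = 2, mean = 8/2 ≈ 4.000
  cycle 0 → 2 → 0: weight = 4, length = 2, mean = 4/2 ≈ 2.000
  cycle 1 → 0 → 1: weight = 8, length = 2, mean = 8/2 ≈ 4.000
Minimum mean = 1.667, attained e.g. along the cycle 0 → 2 → 1 → 0 with weight 5 and length 3. So λ(A) = 5/3 = 5/3.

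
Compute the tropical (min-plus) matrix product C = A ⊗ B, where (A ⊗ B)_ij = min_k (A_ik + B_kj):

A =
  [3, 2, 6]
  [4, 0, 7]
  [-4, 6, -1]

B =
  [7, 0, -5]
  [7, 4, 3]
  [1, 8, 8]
A ⊗ B =
  [7, 3, -2]
  [7, 4, -1]
  [0, -4, -9]

Apply the min-plus product entry-by-entry:
  C[0][0] = min over k of (A[0][0] + B[0][0] = 3 + 7 = 10, A[0][1] + B[1][0] = 2 + 7 = 9, A[0][2] + B[2][0] = 6 + 1 = 7) = 7 (attained at k = 2)
  C[0][1] = min over k of (A[0][0] + B[0][1] = 3 + 0 = 3, A[0][1] + B[1][1] = 2 + 4 = 6, A[0][2] + B[2][1] = 6 + 8 = 14) = 3 (attained at k = 0)
  C[0][2] = min over k of (A[0][0] + B[0][2] = 3 + -5 = -2, A[0][1] + B[1][2] = 2 + 3 = 5, A[0][2] + B[2][2] = 6 + 8 = 14) = -2 (attained at k = 0)
  C[1][0] = min over k of (A[1][0] + B[0][0] = 4 + 7 = 11, A[1][1] + B[1][0] = 0 + 7 = 7, A[1][2] + B[2][0] = 7 + 1 = 8) = 7 (attained at k = 1)
  C[1][1] = min over k of (A[1][0] + B[0][1] = 4 + 0 = 4, A[1][1] + B[1][1] = 0 + 4 = 4, A[1][2] + B[2][1] = 7 + 8 = 15) = 4 (attained at k = 0)
  C[1][2] = min over k of (A[1][0] + B[0][2] = 4 + -5 = -1, A[1][1] + B[1][2] = 0 + 3 = 3, A[1][2] + B[2][2] = 7 + 8 = 15) = -1 (attained at k = 0)
  C[2][0] = min over k of (A[2][0] + B[0][0] = -4 + 7 = 3, A[2][1] + B[1][0] = 6 + 7 = 13, A[2][2] + B[2][0] = -1 + 1 = 0) = 0 (attained at k = 2)
  C[2][1] = min over k of (A[2][0] + B[0][1] = -4 + 0 = -4, A[2][1] + B[1][1] = 6 + 4 = 10, A[2][2] + B[2][1] = -1 + 8 = 7) = -4 (attained at k = 0)
  C[2][2] = min over k of (A[2][0] + B[0][2] = -4 + -5 = -9, A[2][1] + B[1][2] = 6 + 3 = 9, A[2][2] + B[2][2] = -1 + 8 = 7) = -9 (attained at k = 0)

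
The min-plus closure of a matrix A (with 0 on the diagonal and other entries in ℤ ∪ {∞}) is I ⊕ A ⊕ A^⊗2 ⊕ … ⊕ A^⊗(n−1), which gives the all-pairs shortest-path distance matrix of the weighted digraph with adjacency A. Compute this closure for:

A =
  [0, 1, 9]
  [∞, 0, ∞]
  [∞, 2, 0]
Closure =
  [0, 1, 9]
  [∞, 0, ∞]
  [∞, 2, 0]

This is the Floyd-Warshall all-pairs shortest-path computation. For each intermediate vertex k = 0, 1, …, 2, update dist[i][j] ← min(dist[i][j], dist[i][k] + dist[k][j]). The final matrix gives, for each (i, j), the minimum total weight of any directed path from i to j (possibly empty when i = j).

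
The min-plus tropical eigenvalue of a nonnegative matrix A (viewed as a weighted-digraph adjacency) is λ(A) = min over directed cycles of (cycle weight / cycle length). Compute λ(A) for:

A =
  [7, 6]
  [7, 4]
λ(A) = 4

Enumerate directed cycles and compute their means (weight / length). Sample:
  cycle 0 → 0: weight = 7, length = 1, mean = 7/1 ≈ 7.000
  cycle 1 → 1: weight = 4, length = 1, mean = 4/1 ≈ 4.000
  cycle 0 → 1 → 0: weight = 13, length = 2, mean = 13/2 ≈ 6.500
  cycle 1 → 0 → 1: weight = 13, length = 2, mean = 13/2 ≈ 6.500
Minimum mean = 4.000, attained e.g. along the cycle 1 → 1 with weight 4 and length 1. So λ(A) = 4/1 = 4.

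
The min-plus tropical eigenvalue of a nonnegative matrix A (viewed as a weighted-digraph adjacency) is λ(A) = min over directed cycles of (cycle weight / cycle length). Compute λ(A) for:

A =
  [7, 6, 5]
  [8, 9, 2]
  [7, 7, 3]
λ(A) = 3

Enumerate directed cycles and compute their means (weight / length). Sample:
  cycle 0 → 0: weight = 7, length = 1, mean = 7/1 ≈ 7.000
  cycle 1 → 1: weight = 9, length = 1, mean = 9/1 ≈ 9.000
  cycle 2 → 2: weight = 3, length = 1, mean = 3/1 ≈ 3.000
  cycle 0 → 1 → 0: weight = 14, length = 2, mean = 14/2 ≈ 7.000
  cycle 0 → 2 → 0: weight = 12, length = 2, mean = 12/2 ≈ 6.000
  cycle 1 → 0 → 1: weight = 14, length = 2, mean = 14/2 ≈ 7.000
Minimum mean = 3.000, attained e.g. along the cycle 2 → 2 with weight 3 and length 1. So λ(A) = 3/1 = 3.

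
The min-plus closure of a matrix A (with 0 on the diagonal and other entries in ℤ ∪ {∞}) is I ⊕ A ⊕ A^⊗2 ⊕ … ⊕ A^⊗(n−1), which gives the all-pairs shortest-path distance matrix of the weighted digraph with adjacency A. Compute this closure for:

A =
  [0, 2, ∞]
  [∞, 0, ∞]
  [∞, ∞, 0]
Closure =
  [0, 2, ∞]
  [∞, 0, ∞]
  [∞, ∞, 0]

This is the Floyd-Warshall all-pairs shortest-path computation. For each intermediate vertex k = 0, 1, …, 2, update dist[i][j] ← min(dist[i][j], dist[i][k] + dist[k][j]). The final matrix gives, for each (i, j), the minimum total weight of any directed path from i to j (possibly empty when i = j).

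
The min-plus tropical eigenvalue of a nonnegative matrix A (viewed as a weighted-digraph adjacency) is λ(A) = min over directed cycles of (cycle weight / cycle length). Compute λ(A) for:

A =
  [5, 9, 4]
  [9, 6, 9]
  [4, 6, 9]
λ(A) = 4

Enumerate directed cycles and compute their means (weight / length). Sample:
  cycle 0 → 0: weight = 5, length = 1, mean = 5/1 ≈ 5.000
  cycle 1 → 1: weight = 6, length = 1, mean = 6/1 ≈ 6.000
  cycle 2 → 2: weight = 9, length = 1, mean = 9/1 ≈ 9.000
  cycle 0 → 1 → 0: weight = 18, length = 2, mean = 18/2 ≈ 9.000
  cycle 0 → 2 → 0: weight = 8, length = 2, mean = 8/2 ≈ 4.000
  cycle 1 → 0 → 1: weight = 18, length = 2, mean = 18/2 ≈ 9.000
Minimum mean = 4.000, attained e.g. along the cycle 0 → 2 → 0 with weight 8 and length 2. So λ(A) = 8/2 = 4.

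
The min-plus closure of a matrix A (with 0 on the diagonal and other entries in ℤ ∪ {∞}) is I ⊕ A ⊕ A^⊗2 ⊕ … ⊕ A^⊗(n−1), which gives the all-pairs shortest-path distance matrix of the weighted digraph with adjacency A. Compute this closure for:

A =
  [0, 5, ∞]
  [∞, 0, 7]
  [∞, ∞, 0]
Closure =
  [0, 5, 12]
  [∞, 0, 7]
  [∞, ∞, 0]

This is the Floyd-Warshall all-pairs shortest-path computation. For each intermediate vertex k = 0, 1, …, 2, update dist[i][j] ← min(dist[i][j], dist[i][k] + dist[k][j]). The final matrix gives, for each (i, j), the minimum total weight of any directed path from i to j (possibly empty when i = j).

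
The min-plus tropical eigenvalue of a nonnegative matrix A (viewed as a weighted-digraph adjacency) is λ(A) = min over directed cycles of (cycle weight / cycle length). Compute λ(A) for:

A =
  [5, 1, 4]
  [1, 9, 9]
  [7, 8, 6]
λ(A) = 1

Enumerate directed cycles and compute their means (weight / length). Sample:
  cycle 0 → 0: weight = 5, length = 1, mean = 5/1 ≈ 5.000
  cycle 1 → 1: weight = 9, length = 1, mean = 9/1 ≈ 9.000
  cycle 2 → 2: weight = 6, length = 1, mean = 6/1 ≈ 6.000
  cycle 0 → 1 → 0: weight = 2, length = 2, mean = 2/2 ≈ 1.000
  cycle 0 → 2 → 0: weight = 11, length = 2, mean = 11/2 ≈ 5.500
  cycle 1 → 0 → 1: weight = 2, length = 2, mean = 2/2 ≈ 1.000
Minimum mean = 1.000, attained e.g. along the cycle 0 → 1 → 0 with weight 2 and length 2. So λ(A) = 2/2 = 1.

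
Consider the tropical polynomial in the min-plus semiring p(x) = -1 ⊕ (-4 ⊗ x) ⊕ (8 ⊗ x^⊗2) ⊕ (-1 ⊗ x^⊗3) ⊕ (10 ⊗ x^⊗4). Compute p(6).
p(6) = -1

A tropical monomial a ⊗ x^⊗i evaluates to a + i · x. Evaluating each term at x = 6:
  Term 0 contributes -1 + 0 · 6 = -1
  Term 1 contributes -4 + 1 · 6 = 2
  Term 2 contributes 8 + 2 · 6 = 20
  Term 3 contributes -1 + 3 · 6 = 17
  Term 4 contributes 10 + 4 · 6 = 34
p(6) = ⊕ of these = min[-1, 2, 20, 17, 34] = -1.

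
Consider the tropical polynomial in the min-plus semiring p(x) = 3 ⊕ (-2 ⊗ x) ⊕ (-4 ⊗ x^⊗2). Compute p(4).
p(4) = 2

A tropical monomial a ⊗ x^⊗i evaluates to a + i · x. Evaluating each term at x = 4:
  Term 0 contributes 3 + 0 · 4 = 3
  Term 1 contributes -2 + 1 · 4 = 2
  Term 2 contributes -4 + 2 · 4 = 4
p(4) = ⊕ of these = min[3, 2, 4] = 2.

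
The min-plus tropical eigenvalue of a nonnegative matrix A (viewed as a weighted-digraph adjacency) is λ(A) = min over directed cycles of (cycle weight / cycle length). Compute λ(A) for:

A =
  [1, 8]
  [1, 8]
λ(A) = 1

Enumerate directed cycles and compute their means (weight / length). Sample:
  cycle 0 → 0: weight = 1, length = 1, mean = 1/1 ≈ 1.000
  cycle 1 → 1: weight = 8, length = 1, mean = 8/1 ≈ 8.000
  cycle 0 → 1 → 0: weight = 9, length = 2, mean = 9/2 ≈ 4.500
  cycle 1 → 0 → 1: weight = 9, length = 2, mean = 9/2 ≈ 4.500
Minimum mean = 1.000, attained e.g. along the cycle 0 → 0 with weight 1 and length 1. So λ(A) = 1/1 = 1.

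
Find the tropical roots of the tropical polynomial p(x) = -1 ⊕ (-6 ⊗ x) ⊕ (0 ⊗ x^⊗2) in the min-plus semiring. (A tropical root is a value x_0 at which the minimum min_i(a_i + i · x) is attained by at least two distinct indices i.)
Roots: {-6, 5}

Each tropical root is a break point of the lower envelope of the lines y = a_i + i · x (there are 3 lines, with slopes 0, 1, ..., 2). Only the lines that attain the minimum somewhere contribute to roots; other lines are dominated. Here the surviving (envelope) indices are i = 2, i = 1, i = 0.
Intersections between consecutive envelope lines give the roots: for adjacent envelope indices i < j the intersection is x = (a_i − a_j) / (j − i). Reading off the sorted break points: {-6, 5}.
Verification: at each break x_0, at least two indices attain the minimum of min_i(a_i + i · x_0).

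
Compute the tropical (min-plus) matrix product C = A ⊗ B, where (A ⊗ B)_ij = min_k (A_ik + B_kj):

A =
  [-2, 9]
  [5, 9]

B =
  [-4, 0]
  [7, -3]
A ⊗ B =
  [-6, -2]
  [1, 5]

Apply the min-plus product entry-by-entry:
  C[0][0] = min over k of (A[0][0] + B[0][0] = -2 + -4 = -6, A[0][1] + B[1][0] = 9 + 7 = 16) = -6 (attained at k = 0)
  C[0][1] = min over k of (A[0][0] + B[0][1] = -2 + 0 = -2, A[0][1] + B[1][1] = 9 + -3 = 6) = -2 (attained at k = 0)
  C[1][0] = min over k of (A[1][0] + B[0][0] = 5 + -4 = 1, A[1][1] + B[1][0] = 9 + 7 = 16) = 1 (attained at k = 0)
  C[1][1] = min over k of (A[1][0] + B[0][1] = 5 + 0 = 5, A[1][1] + B[1][1] = 9 + -3 = 6) = 5 (attained at k = 0)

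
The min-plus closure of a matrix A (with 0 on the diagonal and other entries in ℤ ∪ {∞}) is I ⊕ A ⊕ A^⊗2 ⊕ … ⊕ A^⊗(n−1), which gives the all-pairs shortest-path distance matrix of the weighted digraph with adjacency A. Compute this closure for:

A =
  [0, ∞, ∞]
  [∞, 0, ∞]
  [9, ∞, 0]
Closure =
  [0, ∞, ∞]
  [∞, 0, ∞]
  [9, ∞, 0]

This is the Floyd-Warshall all-pairs shortest-path computation. For each intermediate vertex k = 0, 1, …, 2, update dist[i][j] ← min(dist[i][j], dist[i][k] + dist[k][j]). The final matrix gives, for each (i, j), the minimum total weight of any directed path from i to j (possibly empty when i = j).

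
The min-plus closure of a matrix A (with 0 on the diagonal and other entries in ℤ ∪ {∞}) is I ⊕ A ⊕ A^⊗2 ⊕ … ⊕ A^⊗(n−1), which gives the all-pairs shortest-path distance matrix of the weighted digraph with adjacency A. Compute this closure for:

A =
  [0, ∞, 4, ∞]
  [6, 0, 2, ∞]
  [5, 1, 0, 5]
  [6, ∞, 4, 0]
Closure =
  [0, 5, 4, 9]
  [6, 0, 2, 7]
  [5, 1, 0, 5]
  [6, 5, 4, 0]

This is the Floyd-Warshall all-pairs shortest-path computation. For each intermediate vertex k = 0, 1, …, 3, update dist[i][j] ← min(dist[i][j], dist[i][k] + dist[k][j]). The final matrix gives, for each (i, j), the minimum total weight of any directed path from i to j (possibly empty when i = j).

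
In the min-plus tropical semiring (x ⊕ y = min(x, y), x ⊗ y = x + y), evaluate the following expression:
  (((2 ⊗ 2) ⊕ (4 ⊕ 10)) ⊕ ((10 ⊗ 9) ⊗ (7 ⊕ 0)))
(((2 ⊗ 2) ⊕ (4 ⊕ 10)) ⊕ ((10 ⊗ 9) ⊗ (7 ⊕ 0))) = 4

Expand innermost to outermost. Recall ⊕ takes the minimum of its arguments and ⊗ takes their sum. Working out the expression (((2 ⊗ 2) ⊕ (4 ⊕ 10)) ⊕ ((10 ⊗ 9) ⊗ (7 ⊕ 0))) gives 4.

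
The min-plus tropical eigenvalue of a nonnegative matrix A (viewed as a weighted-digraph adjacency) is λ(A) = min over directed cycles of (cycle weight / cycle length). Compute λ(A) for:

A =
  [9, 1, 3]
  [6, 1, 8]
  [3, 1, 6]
λ(A) = 1

Enumerate directed cycles and compute their means (weight / length). Sample:
  cycle 0 → 0: weight = 9, length = 1, mean = 9/1 ≈ 9.000
  cycle 1 → 1: weight = 1, length = 1, mean = 1/1 ≈ 1.000
  cycle 2 → 2: weight = 6, length = 1, mean = 6/1 ≈ 6.000
  cycle 0 → 1 → 0: weight = 7, length = 2, mean = 7/2 ≈ 3.500
  cycle 0 → 2 → 0: weight = 6, length = 2, mean = 6/2 ≈ 3.000
  cycle 1 → 0 → 1: weight = 7, length = 2, mean = 7/2 ≈ 3.500
Minimum mean = 1.000, attained e.g. along the cycle 1 → 1 with weight 1 and length 1. So λ(A) = 1/1 = 1.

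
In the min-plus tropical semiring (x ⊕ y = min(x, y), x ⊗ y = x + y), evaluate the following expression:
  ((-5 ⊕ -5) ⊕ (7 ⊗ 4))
((-5 ⊕ -5) ⊕ (7 ⊗ 4)) = -5

Expand innermost to outermost. Recall ⊕ takes the minimum of its arguments and ⊗ takes their sum. Working out the expression ((-5 ⊕ -5) ⊕ (7 ⊗ 4)) gives -5.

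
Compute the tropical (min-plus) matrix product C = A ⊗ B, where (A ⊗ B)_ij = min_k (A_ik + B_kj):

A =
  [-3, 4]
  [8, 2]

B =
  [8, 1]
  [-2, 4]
A ⊗ B =
  [2, -2]
  [0, 6]

Apply the min-plus product entry-by-entry:
  C[0][0] = min over k of (A[0][0] + B[0][0] = -3 + 8 = 5, A[0][1] + B[1][0] = 4 + -2 = 2) = 2 (attained at k = 1)
  C[0][1] = min over k of (A[0][0] + B[0][1] = -3 + 1 = -2, A[0][1] + B[1][1] = 4 + 4 = 8) = -2 (attained at k = 0)
  C[1][0] = min over k of (A[1][0] + B[0][0] = 8 + 8 = 16, A[1][1] + B[1][0] = 2 + -2 = 0) = 0 (attained at k = 1)
  C[1][1] = min over k of (A[1][0] + B[0][1] = 8 + 1 = 9, A[1][1] + B[1][1] = 2 + 4 = 6) = 6 (attained at k = 1)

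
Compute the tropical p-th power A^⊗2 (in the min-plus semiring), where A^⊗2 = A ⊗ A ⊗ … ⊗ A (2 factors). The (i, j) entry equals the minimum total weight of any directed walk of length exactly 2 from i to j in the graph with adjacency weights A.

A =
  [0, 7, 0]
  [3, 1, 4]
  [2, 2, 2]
A^⊗2 =
  [0, 2, 0]
  [3, 2, 3]
  [2, 3, 2]

Each entry (A^⊗2)_ij equals the minimum over all length-2 walks i = v_0 → v_1 → … → v_2 = j of Σ_t A[v_t][v_{t+1}]. For example, for (i, j) = (0, 2) we minimise over 3 possible intermediate vertex sequences; the minimum is 0, attained along the walk 0 → 0 → 2.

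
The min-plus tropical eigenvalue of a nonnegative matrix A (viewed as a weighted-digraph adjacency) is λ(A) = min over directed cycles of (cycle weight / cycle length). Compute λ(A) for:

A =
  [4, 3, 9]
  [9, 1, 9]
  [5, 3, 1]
λ(A) = 1

Enumerate directed cycles and compute their means (weight / length). Sample:
  cycle 0 → 0: weight = 4, length = 1, mean = 4/1 ≈ 4.000
  cycle 1 → 1: weight = 1, length = 1, mean = 1/1 ≈ 1.000
  cycle 2 → 2: weight = 1, length = 1, mean = 1/1 ≈ 1.000
  cycle 0 → 1 → 0: weight = 12, length = 2, mean = 12/2 ≈ 6.000
  cycle 0 → 2 → 0: weight = 14, length = 2, mean = 14/2 ≈ 7.000
  cycle 1 → 0 → 1: weight = 12, length = 2, mean = 12/2 ≈ 6.000
Minimum mean = 1.000, attained e.g. along the cycle 1 → 1 with weight 1 and length 1. So λ(A) = 1/1 = 1.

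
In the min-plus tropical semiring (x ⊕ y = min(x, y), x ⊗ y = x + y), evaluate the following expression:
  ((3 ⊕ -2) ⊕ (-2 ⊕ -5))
((3 ⊕ -2) ⊕ (-2 ⊕ -5)) = -5

Expand innermost to outermost. Recall ⊕ takes the minimum of its arguments and ⊗ takes their sum. Working out the expression ((3 ⊕ -2) ⊕ (-2 ⊕ -5)) gives -5.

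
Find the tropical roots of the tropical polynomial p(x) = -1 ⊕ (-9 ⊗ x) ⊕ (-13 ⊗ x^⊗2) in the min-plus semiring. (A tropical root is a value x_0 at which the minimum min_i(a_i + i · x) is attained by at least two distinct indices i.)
Roots: {4, 8}

Each tropical root is a break point of the lower envelope of the lines y = a_i + i · x (there are 3 lines, with slopes 0, 1, ..., 2). Only the lines that attain the minimum somewhere contribute to roots; other lines are dominated. Here the surviving (envelope) indices are i = 2, i = 1, i = 0.
Intersections between consecutive envelope lines give the roots: for adjacent envelope indices i < j the intersection is x = (a_i − a_j) / (j − i). Reading off the sorted break points: {4, 8}.
Verification: at each break x_0, at least two indices attain the minimum of min_i(a_i + i · x_0).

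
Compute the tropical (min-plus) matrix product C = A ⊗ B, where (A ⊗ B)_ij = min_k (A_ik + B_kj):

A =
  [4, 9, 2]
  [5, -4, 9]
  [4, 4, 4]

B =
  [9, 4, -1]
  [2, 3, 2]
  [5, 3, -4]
A ⊗ B =
  [7, 5, -2]
  [-2, -1, -2]
  [6, 7, 0]

Apply the min-plus product entry-by-entry:
  C[0][0] = min over k of (A[0][0] + B[0][0] = 4 + 9 = 13, A[0][1] + B[1][0] = 9 + 2 = 11, A[0][2] + B[2][0] = 2 + 5 = 7) = 7 (attained at k = 2)
  C[0][1] = min over k of (A[0][0] + B[0][1] = 4 + 4 = 8, A[0][1] + B[1][1] = 9 + 3 = 12, A[0][2] + B[2][1] = 2 + 3 = 5) = 5 (attained at k = 2)
  C[0][2] = min over k of (A[0][0] + B[0][2] = 4 + -1 = 3, A[0][1] + B[1][2] = 9 + 2 = 11, A[0][2] + B[2][2] = 2 + -4 = -2) = -2 (attained at k = 2)
  C[1][0] = min over k of (A[1][0] + B[0][0] = 5 + 9 = 14, A[1][1] + B[1][0] = -4 + 2 = -2, A[1][2] + B[2][0] = 9 + 5 = 14) = -2 (attained at k = 1)
  C[1][1] = min over k of (A[1][0] + B[0][1] = 5 + 4 = 9, A[1][1] + B[1][1] = -4 + 3 = -1, A[1][2] + B[2][1] = 9 + 3 = 12) = -1 (attained at k = 1)
  C[1][2] = min over k of (A[1][0] + B[0][2] = 5 + -1 = 4, A[1][1] + B[1][2] = -4 + 2 = -2, A[1][2] + B[2][2] = 9 + -4 = 5) = -2 (attained at k = 1)
  C[2][0] = min over k of (A[2][0] + B[0][0] = 4 + 9 = 13, A[2][1] + B[1][0] = 4 + 2 = 6, A[2][2] + B[2][0] = 4 + 5 = 9) = 6 (attained at k = 1)
  C[2][1] = min over k of (A[2][0] + B[0][1] = 4 + 4 = 8, A[2][1] + B[1][1] = 4 + 3 = 7, A[2][2] + B[2][1] = 4 + 3 = 7) = 7 (attained at k = 1)
  C[2][2] = min over k of (A[2][0] + B[0][2] = 4 + -1 = 3, A[2][1] + B[1][2] = 4 + 2 = 6, A[2][2] + B[2][2] = 4 + -4 = 0) = 0 (attained at k = 2)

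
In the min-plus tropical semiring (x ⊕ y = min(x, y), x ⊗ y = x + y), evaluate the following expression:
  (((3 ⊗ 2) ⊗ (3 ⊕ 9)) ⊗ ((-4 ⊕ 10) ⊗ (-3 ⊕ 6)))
(((3 ⊗ 2) ⊗ (3 ⊕ 9)) ⊗ ((-4 ⊕ 10) ⊗ (-3 ⊕ 6))) = 1

Expand innermost to outermost. Recall ⊕ takes the minimum of its arguments and ⊗ takes their sum. Working out the expression (((3 ⊗ 2) ⊗ (3 ⊕ 9)) ⊗ ((-4 ⊕ 10) ⊗ (-3 ⊕ 6))) gives 1.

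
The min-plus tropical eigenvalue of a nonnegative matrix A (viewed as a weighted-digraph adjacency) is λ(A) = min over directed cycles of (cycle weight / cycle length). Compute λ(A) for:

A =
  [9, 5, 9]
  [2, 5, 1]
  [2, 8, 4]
λ(A) = 8/3

Enumerate directed cycles and compute their means (weight / length). Sample:
  cycle 0 → 0: weight = 9, length = 1, mean = 9/1 ≈ 9.000
  cycle 1 → 1: weight = 5, length = 1, mean = 5/1 ≈ 5.000
  cycle 2 → 2: weight = 4, length = 1, mean = 4/1 ≈ 4.000
  cycle 0 → 1 → 0: weight = 7, length = 2, mean = 7/2 ≈ 3.500
  cycle 0 → 2 → 0: weight = 11, length = 2, mean = 11/2 ≈ 5.500
  cycle 1 → 0 → 1: weight = 7, length = 2, mean = 7/2 ≈ 3.500
Minimum mean = 2.667, attained e.g. along the cycle 0 → 1 → 2 → 0 with weight 8 and length 3. So λ(A) = 8/3 = 8/3.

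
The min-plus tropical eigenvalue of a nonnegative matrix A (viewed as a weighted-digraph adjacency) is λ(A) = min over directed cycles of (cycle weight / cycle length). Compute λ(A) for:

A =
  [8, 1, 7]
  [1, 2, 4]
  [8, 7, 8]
λ(A) = 1

Enumerate directed cycles and compute their means (weight / length). Sample:
  cycle 0 → 0: weight = 8, length = 1, mean = 8/1 ≈ 8.000
  cycle 1 → 1: weight = 2, length = 1, mean = 2/1 ≈ 2.000
  cycle 2 → 2: weight = 8, length = 1, mean = 8/1 ≈ 8.000
  cycle 0 → 1 → 0: weight = 2, length = 2, mean = 2/2 ≈ 1.000
  cycle 0 → 2 → 0: weight = 15, length = 2, mean = 15/2 ≈ 7.500
  cycle 1 → 0 → 1: weight = 2, length = 2, mean = 2/2 ≈ 1.000
Minimum mean = 1.000, attained e.g. along the cycle 0 → 1 → 0 with weight 2 and length 2. So λ(A) = 2/2 = 1.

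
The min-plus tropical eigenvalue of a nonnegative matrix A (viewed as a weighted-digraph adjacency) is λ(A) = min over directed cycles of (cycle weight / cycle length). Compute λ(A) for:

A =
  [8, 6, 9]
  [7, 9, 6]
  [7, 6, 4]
λ(A) = 4

Enumerate directed cycles and compute their means (weight / length). Sample:
  cycle 0 → 0: weight = 8, length = 1, mean = 8/1 ≈ 8.000
  cycle 1 → 1: weight = 9, length = 1, mean = 9/1 ≈ 9.000
  cycle 2 → 2: weight = 4, length = 1, mean = 4/1 ≈ 4.000
  cycle 0 → 1 → 0: weight = 13, length = 2, mean = 13/2 ≈ 6.500
  cycle 0 → 2 → 0: weight = 16, length = 2, mean = 16/2 ≈ 8.000
  cycle 1 → 0 → 1: weight = 13, length = 2, mean = 13/2 ≈ 6.500
Minimum mean = 4.000, attained e.g. along the cycle 2 → 2 with weight 4 and length 1. So λ(A) = 4/1 = 4.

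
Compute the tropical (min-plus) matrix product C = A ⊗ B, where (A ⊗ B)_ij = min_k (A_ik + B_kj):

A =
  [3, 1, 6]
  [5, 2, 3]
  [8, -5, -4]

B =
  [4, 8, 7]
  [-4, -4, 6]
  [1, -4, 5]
A ⊗ B =
  [-3, -3, 7]
  [-2, -2, 8]
  [-9, -9, 1]

Apply the min-plus product entry-by-entry:
  C[0][0] = min over k of (A[0][0] + B[0][0] = 3 + 4 = 7, A[0][1] + B[1][0] = 1 + -4 = -3, A[0][2] + B[2][0] = 6 + 1 = 7) = -3 (attained at k = 1)
  C[0][1] = min over k of (A[0][0] + B[0][1] = 3 + 8 = 11, A[0][1] + B[1][1] = 1 + -4 = -3, A[0][2] + B[2][1] = 6 + -4 = 2) = -3 (attained at k = 1)
  C[0][2] = min over k of (A[0][0] + B[0][2] = 3 + 7 = 10, A[0][1] + B[1][2] = 1 + 6 = 7, A[0][2] + B[2][2] = 6 + 5 = 11) = 7 (attained at k = 1)
  C[1][0] = min over k of (A[1][0] + B[0][0] = 5 + 4 = 9, A[1][1] + B[1][0] = 2 + -4 = -2, A[1][2] + B[2][0] = 3 + 1 = 4) = -2 (attained at k = 1)
  C[1][1] = min over k of (A[1][0] + B[0][1] = 5 + 8 = 13, A[1][1] + B[1][1] = 2 + -4 = -2, A[1][2] + B[2][1] = 3 + -4 = -1) = -2 (attained at k = 1)
  C[1][2] = min over k of (A[1][0] + B[0][2] = 5 + 7 = 12, A[1][1] + B[1][2] = 2 + 6 = 8, A[1][2] + B[2][2] = 3 + 5 = 8) = 8 (attained at k = 1)
  C[2][0] = min over k of (A[2][0] + B[0][0] = 8 + 4 = 12, A[2][1] + B[1][0] = -5 + -4 = -9, A[2][2] + B[2][0] = -4 + 1 = -3) = -9 (attained at k = 1)
  C[2][1] = min over k of (A[2][0] + B[0][1] = 8 + 8 = 16, A[2][1] + B[1][1] = -5 + -4 = -9, A[2][2] + B[2][1] = -4 + -4 = -8) = -9 (attained at k = 1)
  C[2][2] = min over k of (A[2][0] + B[0][2] = 8 + 7 = 15, A[2][1] + B[1][2] = -5 + 6 = 1, A[2][2] + B[2][2] = -4 + 5 = 1) = 1 (attained at k = 1)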